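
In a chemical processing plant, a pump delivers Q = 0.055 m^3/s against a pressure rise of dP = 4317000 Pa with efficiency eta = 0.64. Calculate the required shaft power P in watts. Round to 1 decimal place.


P = Q * dP / eta
P = 0.055 * 4317000 / 0.64
P = 237435.0 / 0.64
P = 370992.2 W


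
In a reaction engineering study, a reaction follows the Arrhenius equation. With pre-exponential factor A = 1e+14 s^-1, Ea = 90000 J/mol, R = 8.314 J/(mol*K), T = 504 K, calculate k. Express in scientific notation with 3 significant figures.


k = A * exp(-Ea/(R*T))
k = 1e+14 * exp(-90000 / (8.314 * 504))
k = 1e+14 * exp(-21.478401)
k = 4.70e+04


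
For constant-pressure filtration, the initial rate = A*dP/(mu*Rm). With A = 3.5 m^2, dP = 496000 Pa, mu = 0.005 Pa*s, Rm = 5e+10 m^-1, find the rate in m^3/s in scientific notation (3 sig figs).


rate = A * dP / (mu * Rm)
rate = 3.5 * 496000 / (0.005 * 5e+10)
rate = 1736000.0 / 2.500e+08
rate = 6.94e-03 m^3/s


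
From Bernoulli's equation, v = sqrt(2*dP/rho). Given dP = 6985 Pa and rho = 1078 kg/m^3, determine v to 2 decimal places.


v = sqrt(2*dP/rho)
v = sqrt(2*6985/1078)
v = sqrt(12.959184)
v = 3.60 m/s


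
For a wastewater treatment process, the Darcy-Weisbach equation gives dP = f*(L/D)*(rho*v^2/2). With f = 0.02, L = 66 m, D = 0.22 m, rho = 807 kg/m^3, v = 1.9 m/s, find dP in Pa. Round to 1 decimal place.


dP = f * (L/D) * (rho*v^2/2)
dP = 0.02 * (66/0.22) * (807*1.9^2/2)
L/D = 300.0
rho*v^2/2 = 807*3.61/2 = 1456.635
dP = 0.02 * 300.0 * 1456.635
dP = 8739.8 Pa


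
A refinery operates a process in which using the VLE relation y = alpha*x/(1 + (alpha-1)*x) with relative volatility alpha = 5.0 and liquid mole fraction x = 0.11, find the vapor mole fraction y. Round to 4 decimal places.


y = alpha*x / (1 + (alpha-1)*x)
y = 5.0*0.11 / (1 + (5.0-1)*0.11)
y = 0.55 / (1 + 0.44)
y = 0.55 / 1.44
y = 0.3819


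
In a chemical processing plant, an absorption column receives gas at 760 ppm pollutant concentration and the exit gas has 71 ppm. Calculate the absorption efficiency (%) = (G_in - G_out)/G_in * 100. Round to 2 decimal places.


Efficiency = (G_in - G_out) / G_in * 100%
Efficiency = (760 - 71) / 760 * 100
Efficiency = 689 / 760 * 100
Efficiency = 90.66%


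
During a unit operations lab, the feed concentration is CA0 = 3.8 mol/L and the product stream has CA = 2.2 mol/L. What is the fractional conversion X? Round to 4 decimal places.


X = (CA0 - CA) / CA0
X = (3.8 - 2.2) / 3.8
X = 1.6 / 3.8
X = 0.4211


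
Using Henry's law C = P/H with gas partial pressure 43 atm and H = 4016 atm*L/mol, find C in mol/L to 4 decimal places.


C = P / H
C = 43 / 4016
C = 0.0107 mol/L


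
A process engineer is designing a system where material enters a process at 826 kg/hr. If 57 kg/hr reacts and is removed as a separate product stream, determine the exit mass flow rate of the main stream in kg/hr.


Steady-state mass balance on the main outlet: F_out = F_in - F_removed
F_out = 826 - 57
F_out = 769 kg/hr


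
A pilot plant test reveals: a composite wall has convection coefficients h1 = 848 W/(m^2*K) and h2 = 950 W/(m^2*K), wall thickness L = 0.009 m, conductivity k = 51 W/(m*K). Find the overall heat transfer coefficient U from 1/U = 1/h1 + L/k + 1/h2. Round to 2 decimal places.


1/U = 1/h1 + L/k + 1/h2
1/U = 1/848 + 0.009/51 + 1/950
1/U = 0.0011792453 + 0.0001764706 + 0.0010526316
1/U = 0.0024083475
U = 415.22 W/(m^2*K)


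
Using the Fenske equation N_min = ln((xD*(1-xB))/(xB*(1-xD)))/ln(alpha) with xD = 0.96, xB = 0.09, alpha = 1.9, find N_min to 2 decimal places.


N_min = ln((xD*(1-xB))/(xB*(1-xD))) / ln(alpha)
Numerator inside ln: 0.8736 / 0.0036 = 242.666667
ln(242.666667) = 5.491689
ln(alpha) = ln(1.9) = 0.641854
N_min = 5.491689 / 0.641854 = 8.56


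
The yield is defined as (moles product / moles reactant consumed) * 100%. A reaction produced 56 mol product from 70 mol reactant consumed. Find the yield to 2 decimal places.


Yield = (moles product / moles consumed) * 100%
Yield = (56 / 70) * 100
Yield = 0.8 * 100
Yield = 80.00%


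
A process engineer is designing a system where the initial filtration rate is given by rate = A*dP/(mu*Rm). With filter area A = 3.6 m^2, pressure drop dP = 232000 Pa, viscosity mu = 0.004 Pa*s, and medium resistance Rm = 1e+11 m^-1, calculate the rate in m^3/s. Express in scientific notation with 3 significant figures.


rate = A * dP / (mu * Rm)
rate = 3.6 * 232000 / (0.004 * 1e+11)
rate = 835200.0 / 4.000e+08
rate = 2.09e-03 m^3/s


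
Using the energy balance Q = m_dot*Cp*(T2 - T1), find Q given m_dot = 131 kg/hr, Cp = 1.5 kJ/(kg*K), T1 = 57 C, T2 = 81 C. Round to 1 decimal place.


Q = m_dot * Cp * (T2 - T1)
Q = 131 * 1.5 * (81 - 57)
Q = 131 * 1.5 * 24
Q = 4716.0 kJ/hr


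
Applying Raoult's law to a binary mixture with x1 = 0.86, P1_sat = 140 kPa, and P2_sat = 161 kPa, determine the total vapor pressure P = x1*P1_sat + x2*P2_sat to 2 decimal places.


P = x1*P1_sat + x2*P2_sat
x2 = 1 - x1 = 1 - 0.86 = 0.14
P = 0.86*140 + 0.14*161
P = 120.4 + 22.54
P = 142.94 kPa


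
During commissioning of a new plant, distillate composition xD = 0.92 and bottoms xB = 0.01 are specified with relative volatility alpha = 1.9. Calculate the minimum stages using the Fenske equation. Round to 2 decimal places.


N_min = ln((xD*(1-xB))/(xB*(1-xD))) / ln(alpha)
Numerator inside ln: 0.9108 / 0.0008 = 1138.5
ln(1138.5) = 7.037467
ln(alpha) = ln(1.9) = 0.641854
N_min = 7.037467 / 0.641854 = 10.96


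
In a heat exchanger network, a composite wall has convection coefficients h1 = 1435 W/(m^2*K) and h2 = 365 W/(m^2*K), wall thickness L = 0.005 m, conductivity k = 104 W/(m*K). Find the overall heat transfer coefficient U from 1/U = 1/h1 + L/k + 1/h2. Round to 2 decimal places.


1/U = 1/h1 + L/k + 1/h2
1/U = 1/1435 + 0.005/104 + 1/365
1/U = 0.0006968641 + 4.80769e-05 + 0.002739726
1/U = 0.003484667
U = 286.97 W/(m^2*K)


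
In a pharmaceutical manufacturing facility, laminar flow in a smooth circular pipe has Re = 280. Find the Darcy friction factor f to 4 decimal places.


f = 64 / Re
f = 64 / 280
f = 0.2286


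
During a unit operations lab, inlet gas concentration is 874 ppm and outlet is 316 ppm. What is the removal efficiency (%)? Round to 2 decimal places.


Efficiency = (G_in - G_out) / G_in * 100%
Efficiency = (874 - 316) / 874 * 100
Efficiency = 558 / 874 * 100
Efficiency = 63.84%


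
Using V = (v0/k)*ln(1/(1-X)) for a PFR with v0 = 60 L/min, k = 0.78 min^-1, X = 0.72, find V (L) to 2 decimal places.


V = (v0/k) * ln(1/(1-X))
V = (60/0.78) * ln(1/(1-0.72))
V = 76.923077 * ln(3.571429)
V = 76.923077 * 1.272966
V = 97.92 L


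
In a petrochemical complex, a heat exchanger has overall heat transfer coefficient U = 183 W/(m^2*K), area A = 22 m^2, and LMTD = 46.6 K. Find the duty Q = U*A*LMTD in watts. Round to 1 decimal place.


Q = U * A * LMTD
Q = 183 * 22 * 46.6
Q = 187611.6 W


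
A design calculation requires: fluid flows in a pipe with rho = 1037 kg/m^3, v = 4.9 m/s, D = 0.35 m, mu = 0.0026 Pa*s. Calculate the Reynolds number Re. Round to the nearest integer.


Re = rho * v * D / mu
Re = 1037 * 4.9 * 0.35 / 0.0026
Re = 1778.455 / 0.0026
Re = 684021


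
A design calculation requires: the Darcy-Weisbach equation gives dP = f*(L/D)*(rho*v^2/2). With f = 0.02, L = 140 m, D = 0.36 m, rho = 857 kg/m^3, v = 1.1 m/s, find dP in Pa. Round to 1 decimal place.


dP = f * (L/D) * (rho*v^2/2)
dP = 0.02 * (140/0.36) * (857*1.1^2/2)
L/D = 388.88888889
rho*v^2/2 = 857*1.21/2 = 518.485
dP = 0.02 * 388.88888889 * 518.485
dP = 4032.7 Pa


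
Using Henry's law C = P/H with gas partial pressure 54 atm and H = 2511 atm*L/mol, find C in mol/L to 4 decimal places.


C = P / H
C = 54 / 2511
C = 0.0215 mol/L


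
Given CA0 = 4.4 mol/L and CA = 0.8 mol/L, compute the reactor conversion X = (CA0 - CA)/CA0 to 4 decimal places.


X = (CA0 - CA) / CA0
X = (4.4 - 0.8) / 4.4
X = 3.6 / 4.4
X = 0.8182


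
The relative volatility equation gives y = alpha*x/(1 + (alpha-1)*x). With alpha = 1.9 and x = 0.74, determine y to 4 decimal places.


y = alpha*x / (1 + (alpha-1)*x)
y = 1.9*0.74 / (1 + (1.9-1)*0.74)
y = 1.406 / (1 + 0.666)
y = 1.406 / 1.666
y = 0.8439


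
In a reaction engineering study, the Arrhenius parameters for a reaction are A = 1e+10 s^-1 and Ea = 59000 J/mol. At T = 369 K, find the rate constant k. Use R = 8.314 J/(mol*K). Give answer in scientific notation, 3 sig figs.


k = A * exp(-Ea/(R*T))
k = 1e+10 * exp(-59000 / (8.314 * 369))
k = 1e+10 * exp(-19.231609)
k = 4.44e+01


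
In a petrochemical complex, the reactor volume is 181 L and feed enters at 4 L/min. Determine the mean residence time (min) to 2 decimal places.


tau = V / v0
tau = 181 / 4
tau = 45.25 min


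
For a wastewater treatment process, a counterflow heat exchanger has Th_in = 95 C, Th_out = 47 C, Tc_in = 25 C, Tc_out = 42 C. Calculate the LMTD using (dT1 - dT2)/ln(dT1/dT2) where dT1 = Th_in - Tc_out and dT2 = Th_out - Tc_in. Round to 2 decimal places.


dT1 = Th_in - Tc_out = 95 - 42 = 53
dT2 = Th_out - Tc_in = 47 - 25 = 22
LMTD = (dT1 - dT2) / ln(dT1/dT2)
LMTD = (53 - 22) / ln(53/22)
LMTD = 35.26 K


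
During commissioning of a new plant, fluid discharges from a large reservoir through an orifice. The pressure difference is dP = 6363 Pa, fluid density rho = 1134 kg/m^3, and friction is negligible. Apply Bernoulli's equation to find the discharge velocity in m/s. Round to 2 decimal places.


v = sqrt(2*dP/rho)
v = sqrt(2*6363/1134)
v = sqrt(11.222222)
v = 3.35 m/s


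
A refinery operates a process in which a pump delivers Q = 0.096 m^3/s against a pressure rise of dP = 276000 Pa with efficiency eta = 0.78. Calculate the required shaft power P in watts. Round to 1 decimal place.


P = Q * dP / eta
P = 0.096 * 276000 / 0.78
P = 26496.0 / 0.78
P = 33969.2 W


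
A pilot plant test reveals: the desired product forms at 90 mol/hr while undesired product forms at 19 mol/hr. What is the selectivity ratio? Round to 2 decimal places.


S = desired product rate / undesired product rate
S = 90 / 19
S = 4.74


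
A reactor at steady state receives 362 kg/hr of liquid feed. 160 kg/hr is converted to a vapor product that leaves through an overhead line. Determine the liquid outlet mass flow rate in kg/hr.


Steady-state mass balance on the main outlet: F_out = F_in - F_removed
F_out = 362 - 160
F_out = 202 kg/hr


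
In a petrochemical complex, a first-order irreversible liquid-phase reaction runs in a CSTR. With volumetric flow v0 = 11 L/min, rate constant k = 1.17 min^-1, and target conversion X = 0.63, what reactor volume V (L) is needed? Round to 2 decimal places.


V = v0 * X / (k * (1 - X))
V = 11 * 0.63 / (1.17 * (1 - 0.63))
V = 6.93 / (1.17 * 0.37)
V = 6.93 / 0.4329
V = 16.01 L


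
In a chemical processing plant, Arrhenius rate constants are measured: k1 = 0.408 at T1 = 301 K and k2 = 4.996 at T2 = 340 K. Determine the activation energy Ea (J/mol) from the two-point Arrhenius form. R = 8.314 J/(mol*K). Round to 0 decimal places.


Ea = R * ln(k2/k1) / (1/T1 - 1/T2)
ln(k2/k1) = ln(4.996/0.408) = 2.5051257
1/T1 - 1/T2 = 1/301 - 1/340 = 0.000381082666
Ea = 8.314 * 2.5051257 / 0.000381082666
Ea = 54654 J/mol


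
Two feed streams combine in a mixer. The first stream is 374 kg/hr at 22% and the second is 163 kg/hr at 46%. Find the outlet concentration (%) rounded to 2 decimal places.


Mass balance on solute: F1*x1 + F2*x2 = F3*x3
F3 = F1 + F2 = 374 + 163 = 537 kg/hr
x3 = (F1*x1 + F2*x2)/F3
x3 = (374*0.22 + 163*0.46) / 537
x3 = 29.28%


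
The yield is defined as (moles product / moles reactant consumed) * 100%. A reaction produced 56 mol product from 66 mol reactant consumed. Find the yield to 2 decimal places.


Yield = (moles product / moles consumed) * 100%
Yield = (56 / 66) * 100
Yield = 0.8485 * 100
Yield = 84.85%


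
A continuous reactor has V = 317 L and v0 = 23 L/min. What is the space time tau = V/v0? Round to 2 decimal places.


tau = V / v0
tau = 317 / 23
tau = 13.78 min


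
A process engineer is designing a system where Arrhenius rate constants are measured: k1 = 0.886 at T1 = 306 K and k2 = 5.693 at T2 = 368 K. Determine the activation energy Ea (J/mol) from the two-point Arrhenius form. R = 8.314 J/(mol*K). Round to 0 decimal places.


Ea = R * ln(k2/k1) / (1/T1 - 1/T2)
ln(k2/k1) = ln(5.693/0.886) = 1.8602757
1/T1 - 1/T2 = 1/306 - 1/368 = 0.000550582552
Ea = 8.314 * 1.8602757 / 0.000550582552
Ea = 28091 J/mol


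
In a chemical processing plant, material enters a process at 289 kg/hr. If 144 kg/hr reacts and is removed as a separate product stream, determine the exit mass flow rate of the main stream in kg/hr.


Steady-state mass balance on the main outlet: F_out = F_in - F_removed
F_out = 289 - 144
F_out = 145 kg/hr


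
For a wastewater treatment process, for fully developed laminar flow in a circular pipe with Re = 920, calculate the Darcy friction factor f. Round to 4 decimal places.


f = 64 / Re
f = 64 / 920
f = 0.0696


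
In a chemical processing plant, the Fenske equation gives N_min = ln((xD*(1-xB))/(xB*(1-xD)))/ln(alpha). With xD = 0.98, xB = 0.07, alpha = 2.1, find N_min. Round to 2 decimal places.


N_min = ln((xD*(1-xB))/(xB*(1-xD))) / ln(alpha)
Numerator inside ln: 0.9114 / 0.0014 = 651.0
ln(651.0) = 6.47851
ln(alpha) = ln(2.1) = 0.741937
N_min = 6.47851 / 0.741937 = 8.73


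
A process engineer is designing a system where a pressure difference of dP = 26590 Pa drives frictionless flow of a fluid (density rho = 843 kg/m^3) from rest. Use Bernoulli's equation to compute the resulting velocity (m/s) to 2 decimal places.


v = sqrt(2*dP/rho)
v = sqrt(2*26590/843)
v = sqrt(63.084223)
v = 7.94 m/s


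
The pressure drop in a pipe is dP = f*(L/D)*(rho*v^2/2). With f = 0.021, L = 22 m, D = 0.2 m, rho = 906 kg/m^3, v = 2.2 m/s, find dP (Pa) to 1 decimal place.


dP = f * (L/D) * (rho*v^2/2)
dP = 0.021 * (22/0.2) * (906*2.2^2/2)
L/D = 110.0
rho*v^2/2 = 906*4.84/2 = 2192.52
dP = 0.021 * 110.0 * 2192.52
dP = 5064.7 Pa


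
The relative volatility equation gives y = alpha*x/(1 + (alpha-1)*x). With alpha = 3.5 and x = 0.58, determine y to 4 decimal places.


y = alpha*x / (1 + (alpha-1)*x)
y = 3.5*0.58 / (1 + (3.5-1)*0.58)
y = 2.03 / (1 + 1.45)
y = 2.03 / 2.45
y = 0.8286


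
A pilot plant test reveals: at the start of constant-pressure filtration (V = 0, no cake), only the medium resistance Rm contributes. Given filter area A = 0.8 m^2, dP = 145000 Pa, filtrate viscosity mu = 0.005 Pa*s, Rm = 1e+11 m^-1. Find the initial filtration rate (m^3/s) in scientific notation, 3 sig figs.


rate = A * dP / (mu * Rm)
rate = 0.8 * 145000 / (0.005 * 1e+11)
rate = 116000.0 / 5.000e+08
rate = 2.32e-04 m^3/s


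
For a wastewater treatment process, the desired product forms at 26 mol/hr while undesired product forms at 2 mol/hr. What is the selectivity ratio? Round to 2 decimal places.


S = desired product rate / undesired product rate
S = 26 / 2
S = 13.00


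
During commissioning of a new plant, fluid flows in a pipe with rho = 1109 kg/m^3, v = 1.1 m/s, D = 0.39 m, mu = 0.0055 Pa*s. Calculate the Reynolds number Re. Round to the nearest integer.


Re = rho * v * D / mu
Re = 1109 * 1.1 * 0.39 / 0.0055
Re = 475.761 / 0.0055
Re = 86502


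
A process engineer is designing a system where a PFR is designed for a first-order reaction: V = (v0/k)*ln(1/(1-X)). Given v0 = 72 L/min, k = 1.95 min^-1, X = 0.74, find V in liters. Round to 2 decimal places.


V = (v0/k) * ln(1/(1-X))
V = (72/1.95) * ln(1/(1-0.74))
V = 36.923077 * ln(3.846154)
V = 36.923077 * 1.347074
V = 49.74 L


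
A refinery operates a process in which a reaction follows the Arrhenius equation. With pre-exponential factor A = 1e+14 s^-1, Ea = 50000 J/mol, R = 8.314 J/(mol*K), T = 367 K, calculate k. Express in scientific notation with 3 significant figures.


k = A * exp(-Ea/(R*T))
k = 1e+14 * exp(-50000 / (8.314 * 367))
k = 1e+14 * exp(-16.386791)
k = 7.64e+06


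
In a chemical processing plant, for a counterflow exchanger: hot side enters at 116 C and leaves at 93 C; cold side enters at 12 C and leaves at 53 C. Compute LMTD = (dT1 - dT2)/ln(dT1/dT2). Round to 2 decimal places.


dT1 = Th_in - Tc_out = 116 - 53 = 63
dT2 = Th_out - Tc_in = 93 - 12 = 81
LMTD = (dT1 - dT2) / ln(dT1/dT2)
LMTD = (63 - 81) / ln(63/81)
LMTD = 71.62 K


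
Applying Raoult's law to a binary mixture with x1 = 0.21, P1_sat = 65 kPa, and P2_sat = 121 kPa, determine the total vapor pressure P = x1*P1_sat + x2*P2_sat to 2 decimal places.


P = x1*P1_sat + x2*P2_sat
x2 = 1 - x1 = 1 - 0.21 = 0.79
P = 0.21*65 + 0.79*121
P = 13.65 + 95.59
P = 109.24 kPa


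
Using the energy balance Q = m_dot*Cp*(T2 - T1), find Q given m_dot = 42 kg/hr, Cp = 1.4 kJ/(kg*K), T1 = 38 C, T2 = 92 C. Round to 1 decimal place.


Q = m_dot * Cp * (T2 - T1)
Q = 42 * 1.4 * (92 - 38)
Q = 42 * 1.4 * 54
Q = 3175.2 kJ/hr


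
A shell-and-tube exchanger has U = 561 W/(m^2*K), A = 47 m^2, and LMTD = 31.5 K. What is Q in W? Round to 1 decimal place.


Q = U * A * LMTD
Q = 561 * 47 * 31.5
Q = 830560.5 W


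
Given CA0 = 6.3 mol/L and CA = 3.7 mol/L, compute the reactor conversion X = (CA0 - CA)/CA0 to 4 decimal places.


X = (CA0 - CA) / CA0
X = (6.3 - 3.7) / 6.3
X = 2.6 / 6.3
X = 0.4127


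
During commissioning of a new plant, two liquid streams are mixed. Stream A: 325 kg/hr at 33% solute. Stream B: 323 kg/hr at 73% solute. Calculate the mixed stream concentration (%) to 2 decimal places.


Mass balance on solute: F1*x1 + F2*x2 = F3*x3
F3 = F1 + F2 = 325 + 323 = 648 kg/hr
x3 = (F1*x1 + F2*x2)/F3
x3 = (325*0.33 + 323*0.73) / 648
x3 = 52.94%


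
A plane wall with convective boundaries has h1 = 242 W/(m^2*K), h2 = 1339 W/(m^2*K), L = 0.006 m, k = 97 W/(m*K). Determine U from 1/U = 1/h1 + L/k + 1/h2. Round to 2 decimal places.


1/U = 1/h1 + L/k + 1/h2
1/U = 1/242 + 0.006/97 + 1/1339
1/U = 0.0041322314 + 6.18557e-05 + 0.000746826
1/U = 0.0049409131
U = 202.39 W/(m^2*K)


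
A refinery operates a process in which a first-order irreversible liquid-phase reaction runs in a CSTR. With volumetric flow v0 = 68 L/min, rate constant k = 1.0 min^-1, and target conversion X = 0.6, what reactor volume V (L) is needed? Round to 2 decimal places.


V = v0 * X / (k * (1 - X))
V = 68 * 0.6 / (1.0 * (1 - 0.6))
V = 40.8 / (1.0 * 0.4)
V = 40.8 / 0.4
V = 102.00 L


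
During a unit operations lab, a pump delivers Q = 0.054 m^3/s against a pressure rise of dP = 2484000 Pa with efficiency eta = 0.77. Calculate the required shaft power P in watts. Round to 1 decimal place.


P = Q * dP / eta
P = 0.054 * 2484000 / 0.77
P = 134136.0 / 0.77
P = 174202.6 W


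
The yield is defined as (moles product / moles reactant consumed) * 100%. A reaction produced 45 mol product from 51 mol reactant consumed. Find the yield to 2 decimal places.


Yield = (moles product / moles consumed) * 100%
Yield = (45 / 51) * 100
Yield = 0.8824 * 100
Yield = 88.24%


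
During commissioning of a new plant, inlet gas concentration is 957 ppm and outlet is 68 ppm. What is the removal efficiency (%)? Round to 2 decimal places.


Efficiency = (G_in - G_out) / G_in * 100%
Efficiency = (957 - 68) / 957 * 100
Efficiency = 889 / 957 * 100
Efficiency = 92.89%


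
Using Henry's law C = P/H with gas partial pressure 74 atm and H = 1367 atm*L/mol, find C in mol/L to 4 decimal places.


C = P / H
C = 74 / 1367
C = 0.0541 mol/L


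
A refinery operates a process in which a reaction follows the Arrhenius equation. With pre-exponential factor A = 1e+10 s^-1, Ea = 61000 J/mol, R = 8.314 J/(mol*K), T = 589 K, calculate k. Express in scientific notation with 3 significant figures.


k = A * exp(-Ea/(R*T))
k = 1e+10 * exp(-61000 / (8.314 * 589))
k = 1e+10 * exp(-12.456743)
k = 3.89e+04


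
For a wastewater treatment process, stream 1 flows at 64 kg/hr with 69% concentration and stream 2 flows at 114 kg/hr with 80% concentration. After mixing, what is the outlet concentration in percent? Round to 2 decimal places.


Mass balance on solute: F1*x1 + F2*x2 = F3*x3
F3 = F1 + F2 = 64 + 114 = 178 kg/hr
x3 = (F1*x1 + F2*x2)/F3
x3 = (64*0.69 + 114*0.8) / 178
x3 = 76.04%


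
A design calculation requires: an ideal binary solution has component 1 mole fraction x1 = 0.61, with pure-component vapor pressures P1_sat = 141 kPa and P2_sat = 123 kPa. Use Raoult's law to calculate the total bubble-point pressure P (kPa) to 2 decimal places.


P = x1*P1_sat + x2*P2_sat
x2 = 1 - x1 = 1 - 0.61 = 0.39
P = 0.61*141 + 0.39*123
P = 86.01 + 47.97
P = 133.98 kPa


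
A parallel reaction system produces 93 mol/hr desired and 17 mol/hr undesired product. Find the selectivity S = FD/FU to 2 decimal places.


S = desired product rate / undesired product rate
S = 93 / 17
S = 5.47


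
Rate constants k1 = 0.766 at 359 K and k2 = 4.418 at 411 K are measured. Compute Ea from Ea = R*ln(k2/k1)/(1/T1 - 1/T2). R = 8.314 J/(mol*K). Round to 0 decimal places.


Ea = R * ln(k2/k1) / (1/T1 - 1/T2)
ln(k2/k1) = ln(4.418/0.766) = 1.7522602
1/T1 - 1/T2 = 1/359 - 1/411 = 0.000352425296
Ea = 8.314 * 1.7522602 / 0.000352425296
Ea = 41337 J/mol


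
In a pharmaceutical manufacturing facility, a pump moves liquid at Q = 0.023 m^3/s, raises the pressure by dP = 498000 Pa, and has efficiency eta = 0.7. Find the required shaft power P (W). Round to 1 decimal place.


P = Q * dP / eta
P = 0.023 * 498000 / 0.7
P = 11454.0 / 0.7
P = 16362.9 W


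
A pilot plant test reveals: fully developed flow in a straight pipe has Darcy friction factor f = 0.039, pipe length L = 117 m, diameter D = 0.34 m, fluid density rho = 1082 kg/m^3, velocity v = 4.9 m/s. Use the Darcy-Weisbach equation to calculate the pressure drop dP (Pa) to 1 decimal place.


dP = f * (L/D) * (rho*v^2/2)
dP = 0.039 * (117/0.34) * (1082*4.9^2/2)
L/D = 344.11764706
rho*v^2/2 = 1082*24.01/2 = 12989.41
dP = 0.039 * 344.11764706 * 12989.41
dP = 174325.5 Pa


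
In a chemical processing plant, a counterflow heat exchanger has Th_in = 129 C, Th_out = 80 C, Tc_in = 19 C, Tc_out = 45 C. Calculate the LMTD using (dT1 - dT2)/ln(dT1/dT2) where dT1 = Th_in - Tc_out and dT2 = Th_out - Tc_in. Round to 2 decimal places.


dT1 = Th_in - Tc_out = 129 - 45 = 84
dT2 = Th_out - Tc_in = 80 - 19 = 61
LMTD = (dT1 - dT2) / ln(dT1/dT2)
LMTD = (84 - 61) / ln(84/61)
LMTD = 71.89 K


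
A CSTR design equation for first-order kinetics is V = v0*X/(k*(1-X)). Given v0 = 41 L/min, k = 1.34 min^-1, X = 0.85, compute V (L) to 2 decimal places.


V = v0 * X / (k * (1 - X))
V = 41 * 0.85 / (1.34 * (1 - 0.85))
V = 34.85 / (1.34 * 0.15)
V = 34.85 / 0.201
V = 173.38 L


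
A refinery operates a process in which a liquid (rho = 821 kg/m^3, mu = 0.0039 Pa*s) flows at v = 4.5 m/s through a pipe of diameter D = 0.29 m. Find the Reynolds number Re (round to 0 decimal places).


Re = rho * v * D / mu
Re = 821 * 4.5 * 0.29 / 0.0039
Re = 1071.405 / 0.0039
Re = 274719


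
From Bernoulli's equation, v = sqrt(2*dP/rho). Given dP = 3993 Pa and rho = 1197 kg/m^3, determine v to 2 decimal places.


v = sqrt(2*dP/rho)
v = sqrt(2*3993/1197)
v = sqrt(6.671679)
v = 2.58 m/s


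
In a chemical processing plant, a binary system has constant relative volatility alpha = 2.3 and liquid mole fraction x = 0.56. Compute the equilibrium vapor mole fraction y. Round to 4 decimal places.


y = alpha*x / (1 + (alpha-1)*x)
y = 2.3*0.56 / (1 + (2.3-1)*0.56)
y = 1.288 / (1 + 0.728)
y = 1.288 / 1.728
y = 0.7454


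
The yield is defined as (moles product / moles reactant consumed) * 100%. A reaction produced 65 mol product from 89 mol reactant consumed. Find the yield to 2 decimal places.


Yield = (moles product / moles consumed) * 100%
Yield = (65 / 89) * 100
Yield = 0.7303 * 100
Yield = 73.03%


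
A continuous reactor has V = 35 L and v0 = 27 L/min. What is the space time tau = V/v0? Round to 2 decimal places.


tau = V / v0
tau = 35 / 27
tau = 1.30 min


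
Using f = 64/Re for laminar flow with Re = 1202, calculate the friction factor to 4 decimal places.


f = 64 / Re
f = 64 / 1202
f = 0.0532


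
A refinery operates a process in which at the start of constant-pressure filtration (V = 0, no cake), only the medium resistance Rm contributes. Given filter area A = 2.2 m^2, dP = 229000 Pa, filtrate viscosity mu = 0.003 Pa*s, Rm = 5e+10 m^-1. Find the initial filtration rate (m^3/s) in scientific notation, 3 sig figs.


rate = A * dP / (mu * Rm)
rate = 2.2 * 229000 / (0.003 * 5e+10)
rate = 503800.0 / 1.500e+08
rate = 3.36e-03 m^3/s


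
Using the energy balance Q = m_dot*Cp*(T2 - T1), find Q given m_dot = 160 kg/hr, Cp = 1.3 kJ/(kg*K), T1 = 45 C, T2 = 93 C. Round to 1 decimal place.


Q = m_dot * Cp * (T2 - T1)
Q = 160 * 1.3 * (93 - 45)
Q = 160 * 1.3 * 48
Q = 9984.0 kJ/hr


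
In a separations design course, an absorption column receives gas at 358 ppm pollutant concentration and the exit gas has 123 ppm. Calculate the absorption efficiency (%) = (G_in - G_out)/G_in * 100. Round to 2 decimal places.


Efficiency = (G_in - G_out) / G_in * 100%
Efficiency = (358 - 123) / 358 * 100
Efficiency = 235 / 358 * 100
Efficiency = 65.64%


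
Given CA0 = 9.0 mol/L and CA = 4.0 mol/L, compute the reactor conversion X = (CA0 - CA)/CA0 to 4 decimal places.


X = (CA0 - CA) / CA0
X = (9.0 - 4.0) / 9.0
X = 5.0 / 9.0
X = 0.5556


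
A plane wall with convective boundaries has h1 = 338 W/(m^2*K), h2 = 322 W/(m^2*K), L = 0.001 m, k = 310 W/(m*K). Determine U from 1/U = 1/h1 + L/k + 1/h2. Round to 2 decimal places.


1/U = 1/h1 + L/k + 1/h2
1/U = 1/338 + 0.001/310 + 1/322
1/U = 0.0029585799 + 3.2258e-06 + 0.0031055901
1/U = 0.0060673958
U = 164.82 W/(m^2*K)


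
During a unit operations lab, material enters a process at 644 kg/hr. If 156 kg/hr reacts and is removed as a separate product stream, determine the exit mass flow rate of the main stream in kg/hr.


Steady-state mass balance on the main outlet: F_out = F_in - F_removed
F_out = 644 - 156
F_out = 488 kg/hr


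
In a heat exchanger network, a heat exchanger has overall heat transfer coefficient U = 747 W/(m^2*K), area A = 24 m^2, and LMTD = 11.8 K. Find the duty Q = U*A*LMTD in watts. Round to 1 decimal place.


Q = U * A * LMTD
Q = 747 * 24 * 11.8
Q = 211550.4 W


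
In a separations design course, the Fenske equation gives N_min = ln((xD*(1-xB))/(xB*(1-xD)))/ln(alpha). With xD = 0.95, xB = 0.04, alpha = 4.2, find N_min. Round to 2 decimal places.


N_min = ln((xD*(1-xB))/(xB*(1-xD))) / ln(alpha)
Numerator inside ln: 0.912 / 0.002 = 456.0
ln(456.0) = 6.122493
ln(alpha) = ln(4.2) = 1.435085
N_min = 6.122493 / 1.435085 = 4.27


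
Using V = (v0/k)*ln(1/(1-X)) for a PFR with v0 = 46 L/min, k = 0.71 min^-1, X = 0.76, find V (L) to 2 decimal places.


V = (v0/k) * ln(1/(1-X))
V = (46/0.71) * ln(1/(1-0.76))
V = 64.788732 * ln(4.166667)
V = 64.788732 * 1.427116
V = 92.46 L


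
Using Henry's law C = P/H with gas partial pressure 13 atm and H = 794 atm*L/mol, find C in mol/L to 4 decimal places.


C = P / H
C = 13 / 794
C = 0.0164 mol/L


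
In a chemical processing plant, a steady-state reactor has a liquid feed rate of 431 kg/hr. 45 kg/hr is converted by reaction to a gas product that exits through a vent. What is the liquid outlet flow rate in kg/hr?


Steady-state mass balance on the main outlet: F_out = F_in - F_removed
F_out = 431 - 45
F_out = 386 kg/hr


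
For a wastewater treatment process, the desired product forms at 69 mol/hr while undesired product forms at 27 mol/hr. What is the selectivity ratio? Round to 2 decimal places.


S = desired product rate / undesired product rate
S = 69 / 27
S = 2.56


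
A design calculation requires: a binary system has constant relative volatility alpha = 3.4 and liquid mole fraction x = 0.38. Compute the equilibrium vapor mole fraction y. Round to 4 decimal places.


y = alpha*x / (1 + (alpha-1)*x)
y = 3.4*0.38 / (1 + (3.4-1)*0.38)
y = 1.292 / (1 + 0.912)
y = 1.292 / 1.912
y = 0.6757


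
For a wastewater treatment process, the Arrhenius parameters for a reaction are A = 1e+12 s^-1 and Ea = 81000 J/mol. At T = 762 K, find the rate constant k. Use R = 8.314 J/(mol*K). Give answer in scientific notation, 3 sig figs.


k = A * exp(-Ea/(R*T))
k = 1e+12 * exp(-81000 / (8.314 * 762))
k = 1e+12 * exp(-12.785568)
k = 2.80e+06


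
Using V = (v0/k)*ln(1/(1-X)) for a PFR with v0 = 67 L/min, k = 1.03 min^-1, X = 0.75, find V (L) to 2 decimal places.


V = (v0/k) * ln(1/(1-X))
V = (67/1.03) * ln(1/(1-0.75))
V = 65.048544 * ln(4.0)
V = 65.048544 * 1.386294
V = 90.18 L


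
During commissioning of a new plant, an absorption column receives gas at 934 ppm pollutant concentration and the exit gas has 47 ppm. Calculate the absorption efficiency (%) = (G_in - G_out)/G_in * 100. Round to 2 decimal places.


Efficiency = (G_in - G_out) / G_in * 100%
Efficiency = (934 - 47) / 934 * 100
Efficiency = 887 / 934 * 100
Efficiency = 94.97%


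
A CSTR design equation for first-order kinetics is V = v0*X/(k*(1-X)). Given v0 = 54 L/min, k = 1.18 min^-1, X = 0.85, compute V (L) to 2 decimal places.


V = v0 * X / (k * (1 - X))
V = 54 * 0.85 / (1.18 * (1 - 0.85))
V = 45.9 / (1.18 * 0.15)
V = 45.9 / 0.177
V = 259.32 L


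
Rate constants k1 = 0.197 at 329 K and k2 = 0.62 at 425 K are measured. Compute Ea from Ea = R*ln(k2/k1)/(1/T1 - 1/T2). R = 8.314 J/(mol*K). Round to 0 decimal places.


Ea = R * ln(k2/k1) / (1/T1 - 1/T2)
ln(k2/k1) = ln(0.62/0.197) = 1.1465157
1/T1 - 1/T2 = 1/329 - 1/425 = 0.000686572501
Ea = 8.314 * 1.1465157 / 0.000686572501
Ea = 13884 J/mol


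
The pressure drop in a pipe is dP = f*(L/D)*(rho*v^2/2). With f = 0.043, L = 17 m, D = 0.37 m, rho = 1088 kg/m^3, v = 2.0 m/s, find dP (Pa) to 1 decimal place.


dP = f * (L/D) * (rho*v^2/2)
dP = 0.043 * (17/0.37) * (1088*2.0^2/2)
L/D = 45.94594595
rho*v^2/2 = 1088*4.0/2 = 2176.0
dP = 0.043 * 45.94594595 * 2176.0
dP = 4299.1 Pa


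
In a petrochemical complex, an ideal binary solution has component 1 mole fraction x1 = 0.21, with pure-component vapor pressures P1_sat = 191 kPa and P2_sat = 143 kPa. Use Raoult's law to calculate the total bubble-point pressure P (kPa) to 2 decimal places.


P = x1*P1_sat + x2*P2_sat
x2 = 1 - x1 = 1 - 0.21 = 0.79
P = 0.21*191 + 0.79*143
P = 40.11 + 112.97
P = 153.08 kPa


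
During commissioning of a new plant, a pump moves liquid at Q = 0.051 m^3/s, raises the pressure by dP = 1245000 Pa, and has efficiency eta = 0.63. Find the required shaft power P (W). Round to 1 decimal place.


P = Q * dP / eta
P = 0.051 * 1245000 / 0.63
P = 63495.0 / 0.63
P = 100785.7 W


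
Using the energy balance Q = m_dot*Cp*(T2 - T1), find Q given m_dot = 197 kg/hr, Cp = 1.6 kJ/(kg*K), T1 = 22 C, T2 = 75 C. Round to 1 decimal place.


Q = m_dot * Cp * (T2 - T1)
Q = 197 * 1.6 * (75 - 22)
Q = 197 * 1.6 * 53
Q = 16705.6 kJ/hr


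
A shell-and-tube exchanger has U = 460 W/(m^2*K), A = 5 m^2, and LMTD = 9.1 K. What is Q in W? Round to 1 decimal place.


Q = U * A * LMTD
Q = 460 * 5 * 9.1
Q = 20930.0 W


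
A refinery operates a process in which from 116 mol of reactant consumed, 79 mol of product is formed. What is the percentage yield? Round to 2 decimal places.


Yield = (moles product / moles consumed) * 100%
Yield = (79 / 116) * 100
Yield = 0.681 * 100
Yield = 68.10%


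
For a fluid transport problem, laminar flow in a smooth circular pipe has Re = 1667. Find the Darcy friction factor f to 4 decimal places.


f = 64 / Re
f = 64 / 1667
f = 0.0384


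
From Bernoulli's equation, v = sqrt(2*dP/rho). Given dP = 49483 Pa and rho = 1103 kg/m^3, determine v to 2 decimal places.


v = sqrt(2*dP/rho)
v = sqrt(2*49483/1103)
v = sqrt(89.724388)
v = 9.47 m/s


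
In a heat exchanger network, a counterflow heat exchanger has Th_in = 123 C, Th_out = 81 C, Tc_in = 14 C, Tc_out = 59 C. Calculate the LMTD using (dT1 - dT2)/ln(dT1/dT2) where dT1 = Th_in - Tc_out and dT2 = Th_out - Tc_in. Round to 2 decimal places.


dT1 = Th_in - Tc_out = 123 - 59 = 64
dT2 = Th_out - Tc_in = 81 - 14 = 67
LMTD = (dT1 - dT2) / ln(dT1/dT2)
LMTD = (64 - 67) / ln(64/67)
LMTD = 65.49 K


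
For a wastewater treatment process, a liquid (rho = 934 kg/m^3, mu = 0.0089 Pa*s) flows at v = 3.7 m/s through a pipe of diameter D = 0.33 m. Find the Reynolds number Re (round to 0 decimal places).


Re = rho * v * D / mu
Re = 934 * 3.7 * 0.33 / 0.0089
Re = 1140.414 / 0.0089
Re = 128136


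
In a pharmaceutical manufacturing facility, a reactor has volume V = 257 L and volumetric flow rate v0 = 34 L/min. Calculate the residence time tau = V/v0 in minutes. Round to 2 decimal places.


tau = V / v0
tau = 257 / 34
tau = 7.56 min


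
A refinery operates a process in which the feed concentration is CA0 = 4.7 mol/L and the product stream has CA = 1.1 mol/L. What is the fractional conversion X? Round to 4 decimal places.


X = (CA0 - CA) / CA0
X = (4.7 - 1.1) / 4.7
X = 3.6 / 4.7
X = 0.7660


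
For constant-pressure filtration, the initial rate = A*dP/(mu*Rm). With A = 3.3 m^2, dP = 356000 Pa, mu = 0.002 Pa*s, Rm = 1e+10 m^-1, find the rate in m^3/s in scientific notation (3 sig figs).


rate = A * dP / (mu * Rm)
rate = 3.3 * 356000 / (0.002 * 1e+10)
rate = 1174800.0 / 2.000e+07
rate = 5.87e-02 m^3/s


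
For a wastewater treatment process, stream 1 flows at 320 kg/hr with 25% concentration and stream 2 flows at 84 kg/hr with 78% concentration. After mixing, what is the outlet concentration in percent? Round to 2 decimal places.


Mass balance on solute: F1*x1 + F2*x2 = F3*x3
F3 = F1 + F2 = 320 + 84 = 404 kg/hr
x3 = (F1*x1 + F2*x2)/F3
x3 = (320*0.25 + 84*0.78) / 404
x3 = 36.02%


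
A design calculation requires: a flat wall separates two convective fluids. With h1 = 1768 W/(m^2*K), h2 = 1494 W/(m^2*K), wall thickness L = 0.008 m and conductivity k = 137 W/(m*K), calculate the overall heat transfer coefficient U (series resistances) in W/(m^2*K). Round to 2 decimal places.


1/U = 1/h1 + L/k + 1/h2
1/U = 1/1768 + 0.008/137 + 1/1494
1/U = 0.0005656109 + 5.83942e-05 + 0.000669344
1/U = 0.0012933491
U = 773.19 W/(m^2*K)


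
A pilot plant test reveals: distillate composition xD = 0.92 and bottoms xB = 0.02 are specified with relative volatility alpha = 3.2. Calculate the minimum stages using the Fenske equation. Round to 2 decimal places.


N_min = ln((xD*(1-xB))/(xB*(1-xD))) / ln(alpha)
Numerator inside ln: 0.9016 / 0.0016 = 563.5
ln(563.5) = 6.334167
ln(alpha) = ln(3.2) = 1.163151
N_min = 6.334167 / 1.163151 = 5.45


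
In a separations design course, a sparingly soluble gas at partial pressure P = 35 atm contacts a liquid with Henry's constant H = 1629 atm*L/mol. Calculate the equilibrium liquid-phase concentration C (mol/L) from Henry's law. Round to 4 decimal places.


C = P / H
C = 35 / 1629
C = 0.0215 mol/L


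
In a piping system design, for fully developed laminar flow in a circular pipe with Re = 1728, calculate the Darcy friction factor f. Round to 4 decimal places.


f = 64 / Re
f = 64 / 1728
f = 0.0370


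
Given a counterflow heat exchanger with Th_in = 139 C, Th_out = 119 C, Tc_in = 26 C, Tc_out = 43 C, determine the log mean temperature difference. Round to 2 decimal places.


dT1 = Th_in - Tc_out = 139 - 43 = 96
dT2 = Th_out - Tc_in = 119 - 26 = 93
LMTD = (dT1 - dT2) / ln(dT1/dT2)
LMTD = (96 - 93) / ln(96/93)
LMTD = 94.49 K


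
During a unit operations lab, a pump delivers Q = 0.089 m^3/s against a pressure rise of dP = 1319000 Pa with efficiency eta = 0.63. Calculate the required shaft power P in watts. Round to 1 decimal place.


P = Q * dP / eta
P = 0.089 * 1319000 / 0.63
P = 117391.0 / 0.63
P = 186334.9 W


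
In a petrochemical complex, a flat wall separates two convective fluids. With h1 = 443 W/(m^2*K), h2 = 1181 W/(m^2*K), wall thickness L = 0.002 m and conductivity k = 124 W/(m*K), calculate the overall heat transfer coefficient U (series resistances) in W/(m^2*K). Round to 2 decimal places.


1/U = 1/h1 + L/k + 1/h2
1/U = 1/443 + 0.002/124 + 1/1181
1/U = 0.0022573363 + 1.6129e-05 + 0.0008467401
1/U = 0.0031202054
U = 320.49 W/(m^2*K)


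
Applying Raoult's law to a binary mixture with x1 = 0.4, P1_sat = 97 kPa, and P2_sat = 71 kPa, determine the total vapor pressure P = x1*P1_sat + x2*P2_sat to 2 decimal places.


P = x1*P1_sat + x2*P2_sat
x2 = 1 - x1 = 1 - 0.4 = 0.6
P = 0.4*97 + 0.6*71
P = 38.8 + 42.6
P = 81.40 kPa


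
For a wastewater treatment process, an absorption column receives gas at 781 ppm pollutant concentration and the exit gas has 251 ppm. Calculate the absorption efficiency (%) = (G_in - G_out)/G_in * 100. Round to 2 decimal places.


Efficiency = (G_in - G_out) / G_in * 100%
Efficiency = (781 - 251) / 781 * 100
Efficiency = 530 / 781 * 100
Efficiency = 67.86%


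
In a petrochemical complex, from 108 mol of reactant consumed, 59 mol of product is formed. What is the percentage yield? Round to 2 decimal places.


Yield = (moles product / moles consumed) * 100%
Yield = (59 / 108) * 100
Yield = 0.5463 * 100
Yield = 54.63%


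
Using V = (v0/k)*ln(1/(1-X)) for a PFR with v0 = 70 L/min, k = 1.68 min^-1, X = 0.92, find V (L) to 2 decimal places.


V = (v0/k) * ln(1/(1-X))
V = (70/1.68) * ln(1/(1-0.92))
V = 41.666667 * ln(12.5)
V = 41.666667 * 2.525729
V = 105.24 L


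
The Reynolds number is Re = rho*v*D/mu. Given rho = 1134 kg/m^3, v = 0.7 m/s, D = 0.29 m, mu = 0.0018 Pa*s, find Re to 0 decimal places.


Re = rho * v * D / mu
Re = 1134 * 0.7 * 0.29 / 0.0018
Re = 230.202 / 0.0018
Re = 127890


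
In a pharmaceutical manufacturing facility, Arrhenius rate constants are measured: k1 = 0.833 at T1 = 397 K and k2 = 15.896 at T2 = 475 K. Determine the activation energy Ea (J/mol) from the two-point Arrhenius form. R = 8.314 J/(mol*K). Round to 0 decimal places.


Ea = R * ln(k2/k1) / (1/T1 - 1/T2)
ln(k2/k1) = ln(15.896/0.833) = 2.9487891
1/T1 - 1/T2 = 1/397 - 1/475 = 0.00041362853
Ea = 8.314 * 2.9487891 / 0.00041362853
Ea = 59271 J/mol


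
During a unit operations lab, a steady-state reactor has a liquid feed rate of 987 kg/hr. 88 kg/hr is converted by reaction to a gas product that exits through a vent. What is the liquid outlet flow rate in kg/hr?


Steady-state mass balance on the main outlet: F_out = F_in - F_removed
F_out = 987 - 88
F_out = 899 kg/hr


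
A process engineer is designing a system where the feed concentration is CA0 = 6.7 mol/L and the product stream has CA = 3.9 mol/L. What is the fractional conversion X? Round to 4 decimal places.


X = (CA0 - CA) / CA0
X = (6.7 - 3.9) / 6.7
X = 2.8 / 6.7
X = 0.4179


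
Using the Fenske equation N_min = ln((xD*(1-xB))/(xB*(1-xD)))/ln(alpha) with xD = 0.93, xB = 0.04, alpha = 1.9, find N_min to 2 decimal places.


N_min = ln((xD*(1-xB))/(xB*(1-xD))) / ln(alpha)
Numerator inside ln: 0.8928 / 0.0028 = 318.857143
ln(318.857143) = 5.764743
ln(alpha) = ln(1.9) = 0.641854
N_min = 5.764743 / 0.641854 = 8.98


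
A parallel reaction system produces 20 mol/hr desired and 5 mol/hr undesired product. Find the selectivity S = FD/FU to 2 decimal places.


S = desired product rate / undesired product rate
S = 20 / 5
S = 4.00


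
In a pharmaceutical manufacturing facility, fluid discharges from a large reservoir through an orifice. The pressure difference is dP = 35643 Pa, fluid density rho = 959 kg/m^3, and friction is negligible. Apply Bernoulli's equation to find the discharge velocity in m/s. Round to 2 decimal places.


v = sqrt(2*dP/rho)
v = sqrt(2*35643/959)
v = sqrt(74.333681)
v = 8.62 m/s


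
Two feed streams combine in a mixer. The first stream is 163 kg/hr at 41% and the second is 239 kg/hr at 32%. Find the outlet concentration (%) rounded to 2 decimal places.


Mass balance on solute: F1*x1 + F2*x2 = F3*x3
F3 = F1 + F2 = 163 + 239 = 402 kg/hr
x3 = (F1*x1 + F2*x2)/F3
x3 = (163*0.41 + 239*0.32) / 402
x3 = 35.65%
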